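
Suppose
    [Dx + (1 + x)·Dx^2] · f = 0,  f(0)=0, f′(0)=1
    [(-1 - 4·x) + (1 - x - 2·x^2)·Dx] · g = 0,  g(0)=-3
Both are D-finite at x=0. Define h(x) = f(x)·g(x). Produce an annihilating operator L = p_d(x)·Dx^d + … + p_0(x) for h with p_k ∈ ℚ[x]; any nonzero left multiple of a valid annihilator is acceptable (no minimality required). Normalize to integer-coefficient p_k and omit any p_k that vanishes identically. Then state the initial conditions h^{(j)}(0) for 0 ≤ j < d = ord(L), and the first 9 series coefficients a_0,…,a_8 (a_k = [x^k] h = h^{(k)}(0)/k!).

L = (5 + 8·x) + (1 + 11·x + 10·x^2)·Dx + (-1 + 3·x^2 + 2·x^3)·Dx^2  (order 2).
h: a_k = 0, -3, -3/2, -17/2, -43/4, -567/20, -987/20, -14907/140, -11469/56, …
ICs: h(0) = 0, h′(0) = -3.

f: a_k = 0, 1, -1/2, 1/3, -1/4, 1/5, -1/6, 1/7, -1/8, …
g: a_k = -3, -3, -9, -15, -33, -63, -129, -255, -513, …
h₀=f·g: eliminate ⇒ L₀, order ≤ 2·1.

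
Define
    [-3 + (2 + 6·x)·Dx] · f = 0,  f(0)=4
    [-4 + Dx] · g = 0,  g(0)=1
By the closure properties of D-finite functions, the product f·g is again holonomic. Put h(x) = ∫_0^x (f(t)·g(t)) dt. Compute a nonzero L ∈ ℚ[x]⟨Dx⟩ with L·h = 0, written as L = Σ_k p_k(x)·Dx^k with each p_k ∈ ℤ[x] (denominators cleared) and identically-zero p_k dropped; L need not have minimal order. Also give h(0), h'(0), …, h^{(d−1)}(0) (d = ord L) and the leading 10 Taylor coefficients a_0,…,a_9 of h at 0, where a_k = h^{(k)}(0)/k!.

f: a_k = 4, 6, -9/2, 27/4, -405/32, 1701/64, -15309/256, 72171/512, -2814669/8192, 14073345/16384, …
g: a_k = 1, 4, 8, 32/3, 32/3, 128/15, 256/45, 1024/315, 512/315, 2048/2835, …
h₀=f·g: eliminate ⇒ L₀, order ≤ 1·1.
Integrate: L := L₀·Dx.
L = (-11 - 24·x)·Dx + (2 + 6·x)·Dx^2  (order 2).
h: a_k = 0, 4, 11, 103/6, 953/48, 8161/480, 76883/5760, 497863/80640, 9695729/1290240, -133285631/23224320, …
ICs: h(0) = 0, h′(0) = 4.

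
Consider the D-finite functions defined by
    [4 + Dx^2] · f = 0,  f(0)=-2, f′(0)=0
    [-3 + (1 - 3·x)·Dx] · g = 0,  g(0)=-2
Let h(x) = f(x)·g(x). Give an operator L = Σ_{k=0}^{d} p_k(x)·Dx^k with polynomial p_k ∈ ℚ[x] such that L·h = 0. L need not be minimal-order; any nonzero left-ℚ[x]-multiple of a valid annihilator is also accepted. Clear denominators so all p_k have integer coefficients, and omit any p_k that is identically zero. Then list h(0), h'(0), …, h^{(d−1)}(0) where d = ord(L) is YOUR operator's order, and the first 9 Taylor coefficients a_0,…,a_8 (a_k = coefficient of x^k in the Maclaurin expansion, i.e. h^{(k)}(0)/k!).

L = (-4 + 12·x) + 6·Dx + (-1 + 3·x)·Dx^2  (order 2).
h: a_k = 4, 12, 28, 84, 764/3, 764, 103124/45, 103124/15, 1299364/63, …
ICs: h(0) = 4, h′(0) = 12.

f: a_k = -2, 0, 4, 0, -4/3, 0, 8/45, 0, -4/315, …
g: a_k = -2, -6, -18, -54, -162, -486, -1458, -4374, -13122, …
h₀=f·g: eliminate ⇒ L₀, order ≤ 2·1.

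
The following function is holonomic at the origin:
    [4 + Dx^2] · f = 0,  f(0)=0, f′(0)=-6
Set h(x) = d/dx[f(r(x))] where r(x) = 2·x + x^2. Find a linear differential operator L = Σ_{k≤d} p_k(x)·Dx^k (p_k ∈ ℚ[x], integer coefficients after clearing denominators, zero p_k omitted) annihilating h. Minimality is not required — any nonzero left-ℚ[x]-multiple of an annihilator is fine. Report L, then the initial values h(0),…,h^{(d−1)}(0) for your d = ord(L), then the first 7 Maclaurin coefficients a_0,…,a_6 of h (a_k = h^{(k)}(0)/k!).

f: a_k = 0, -6, 0, 4, 0, -4/5, 0, …
L₀ from L_f via x↦r, Dx↦r'^{-1}Dx.
h=h₀': d/dx-closure on L₀ ⇒ L.
L = (19 + 64·x + 96·x^2 + 64·x^3 + 16·x^4) + (-3 - 3·x)·Dx + (1 + 2·x + x^2)·Dx^2  (order 2).
h: a_k = -12, -12, 96, 192, -8, -360, -5696/15, …
ICs: h(0) = -12, h′(0) = -12.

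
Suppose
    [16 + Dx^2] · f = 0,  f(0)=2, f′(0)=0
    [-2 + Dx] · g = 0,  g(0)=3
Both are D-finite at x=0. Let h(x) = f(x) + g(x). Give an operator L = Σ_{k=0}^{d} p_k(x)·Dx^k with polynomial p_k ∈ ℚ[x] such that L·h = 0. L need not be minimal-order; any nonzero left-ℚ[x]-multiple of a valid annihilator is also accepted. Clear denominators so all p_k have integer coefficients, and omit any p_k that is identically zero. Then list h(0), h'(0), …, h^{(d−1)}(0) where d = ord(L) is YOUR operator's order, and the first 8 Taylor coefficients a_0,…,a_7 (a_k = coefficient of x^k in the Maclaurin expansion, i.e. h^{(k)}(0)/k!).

f: a_k = 2, 0, -16, 0, 64/3, 0, -512/45, 0, …
g: a_k = 3, 6, 6, 4, 2, 4/5, 4/15, 8/105, …
f+g: L₀ = lclm(L_f,L_g), ord ≤ 2+1.
L = -32 + 16·Dx - 2·Dx^2 + Dx^3  (order 3).
h: a_k = 5, 6, -10, 4, 70/3, 4/5, -100/9, 8/105, …
ICs: h(0) = 5, h′(0) = 6, h′′(0) = -20.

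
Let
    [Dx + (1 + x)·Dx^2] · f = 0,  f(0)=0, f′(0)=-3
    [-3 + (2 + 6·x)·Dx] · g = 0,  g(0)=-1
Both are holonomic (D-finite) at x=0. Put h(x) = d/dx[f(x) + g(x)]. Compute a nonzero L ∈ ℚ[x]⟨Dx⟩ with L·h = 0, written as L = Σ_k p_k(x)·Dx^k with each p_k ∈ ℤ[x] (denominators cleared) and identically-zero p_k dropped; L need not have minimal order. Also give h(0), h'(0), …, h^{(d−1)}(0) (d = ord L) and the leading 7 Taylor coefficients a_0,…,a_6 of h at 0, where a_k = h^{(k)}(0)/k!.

L = (-15 + 9·x) + (-19 - 6·x + 45·x^2)·Dx + (-2 - 2·x + 18·x^2 + 18·x^3)·Dx^2  (order 2).
h: a_k = -9/2, 21/4, -129/16, 501/32, -9273/256, 47463/512, -511341/2048, …
ICs: h(0) = -9/2, h′(0) = 21/4.

f: a_k = 0, -3, 3/2, -1, 3/4, -3/5, 1/2, …
g: a_k = -1, -3/2, 9/8, -27/16, 405/128, -1701/256, 15309/1024, …
f+g: L₀ = lclm(L_f,L_g), ord ≤ 2+1.
h=h₀': d/dx-closure on L₀ ⇒ L.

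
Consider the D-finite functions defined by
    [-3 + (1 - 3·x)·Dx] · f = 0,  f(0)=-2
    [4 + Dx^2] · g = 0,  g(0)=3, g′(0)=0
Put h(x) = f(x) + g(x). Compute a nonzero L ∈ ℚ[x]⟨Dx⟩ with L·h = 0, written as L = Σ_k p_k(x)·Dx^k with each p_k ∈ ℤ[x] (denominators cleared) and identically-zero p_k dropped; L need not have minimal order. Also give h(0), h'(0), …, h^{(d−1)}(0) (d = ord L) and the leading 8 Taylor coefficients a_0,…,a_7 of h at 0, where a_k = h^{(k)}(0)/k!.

L = (348 - 144·x + 216·x^2) + (-44 + 180·x - 216·x^2 + 216·x^3)·Dx + (87 - 36·x + 54·x^2)·Dx^2 + (-11 + 45·x - 54·x^2 + 54·x^3)·Dx^3  (order 3).
h: a_k = 1, -6, -24, -54, -160, -486, -21874/15, -4374, …
ICs: h(0) = 1, h′(0) = -6, h′′(0) = -48.

f: a_k = -2, -6, -18, -54, -162, -486, -1458, -4374, …
g: a_k = 3, 0, -6, 0, 2, 0, -4/15, 0, …
Sum ⇒ L₀ = lclm(L_f,L_g) in ℚ(x)⟨Dx⟩.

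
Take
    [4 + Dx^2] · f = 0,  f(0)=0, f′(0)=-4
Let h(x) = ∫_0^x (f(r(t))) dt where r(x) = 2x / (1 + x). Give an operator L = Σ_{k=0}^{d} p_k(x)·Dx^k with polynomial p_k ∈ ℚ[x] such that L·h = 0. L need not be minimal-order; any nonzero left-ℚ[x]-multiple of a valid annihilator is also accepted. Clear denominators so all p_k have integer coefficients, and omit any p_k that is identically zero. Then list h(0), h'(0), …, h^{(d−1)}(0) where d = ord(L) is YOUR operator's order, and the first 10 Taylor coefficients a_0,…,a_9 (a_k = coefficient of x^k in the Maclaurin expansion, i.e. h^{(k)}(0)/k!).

L = 16·Dx + (2 + 6·x + 6·x^2 + 2·x^3)·Dx^2 + (1 + 4·x + 6·x^2 + 4·x^3 + x^4)·Dx^3  (order 3).
h: a_k = 0, 0, -4, 8/3, 10/3, -56/5, 772/45, -120/7, 2461/315, 5032/405, …
ICs: h(0) = 0, h′(0) = 0, h′′(0) = -8.

f: a_k = 0, -4, 0, 8/3, 0, -8/15, 0, 16/315, 0, -8/2835, …
L₀ from L_f via x↦r, Dx↦r'^{-1}Dx.
h=∫₀ˣh₀: take L = L₀·Dx.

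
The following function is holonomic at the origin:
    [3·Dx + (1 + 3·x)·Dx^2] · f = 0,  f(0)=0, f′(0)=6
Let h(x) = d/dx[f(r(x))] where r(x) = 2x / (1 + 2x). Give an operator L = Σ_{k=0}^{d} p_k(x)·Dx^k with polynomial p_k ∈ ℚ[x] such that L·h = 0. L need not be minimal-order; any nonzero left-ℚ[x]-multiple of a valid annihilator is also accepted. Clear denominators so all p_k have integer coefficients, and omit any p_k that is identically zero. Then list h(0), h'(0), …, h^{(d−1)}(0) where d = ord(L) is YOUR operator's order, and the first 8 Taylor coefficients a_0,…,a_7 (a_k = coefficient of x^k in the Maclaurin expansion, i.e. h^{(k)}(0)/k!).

L = (10 + 32·x) + (1 + 10·x + 16·x^2)·Dx  (order 1).
h: a_k = 12, -120, 1008, -8160, 65472, -524160, 4194048, -33553920, …
ICs: h(0) = 12.

f: a_k = 0, 6, -9, 18, -81/2, 486/5, -243, 4374/7, …
L₀ from L_f via x↦r, Dx↦r'^{-1}Dx.
Differentiate: ansatz ord ≤ ord L₀ ⇒ L.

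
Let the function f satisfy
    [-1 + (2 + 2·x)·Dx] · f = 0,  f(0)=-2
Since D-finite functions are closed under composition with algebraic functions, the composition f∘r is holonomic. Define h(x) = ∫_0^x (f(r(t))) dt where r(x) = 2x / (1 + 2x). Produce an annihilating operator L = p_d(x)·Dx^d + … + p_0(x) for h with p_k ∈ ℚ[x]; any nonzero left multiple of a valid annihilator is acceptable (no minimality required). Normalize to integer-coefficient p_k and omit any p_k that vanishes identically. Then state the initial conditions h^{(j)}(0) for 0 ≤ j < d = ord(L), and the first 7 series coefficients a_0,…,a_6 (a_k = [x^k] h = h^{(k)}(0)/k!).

f: a_k = -2, -1, 1/4, -1/8, 5/64, -7/128, 21/512, …
h₀=f(r): pull back L_f along r ⇒ L₀.
∫: right-multiply L₀ by Dx.
L = -Dx + (1 + 6·x + 8·x^2)·Dx^2  (order 2).
h: a_k = 0, -2, -1, 5/3, -13/4, 141/20, -133/8, …
ICs: h(0) = 0, h′(0) = -2.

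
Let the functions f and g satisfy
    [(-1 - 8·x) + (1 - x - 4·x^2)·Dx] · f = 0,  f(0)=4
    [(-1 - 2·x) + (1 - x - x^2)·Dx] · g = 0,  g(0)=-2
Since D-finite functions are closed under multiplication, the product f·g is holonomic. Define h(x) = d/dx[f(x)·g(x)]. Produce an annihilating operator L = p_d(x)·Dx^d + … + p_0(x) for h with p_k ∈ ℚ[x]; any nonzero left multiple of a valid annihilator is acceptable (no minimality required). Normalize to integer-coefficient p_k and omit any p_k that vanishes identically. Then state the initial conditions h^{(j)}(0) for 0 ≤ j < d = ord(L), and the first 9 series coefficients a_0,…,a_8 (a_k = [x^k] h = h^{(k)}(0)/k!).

L = (16 + 18·x - 12·x^2 - 352·x^3 + 12·x^4 + 600·x^5 + 320·x^6) + (-2 - 4·x + 39·x^2 + 8·x^3 - 140·x^4 - 21·x^5 + 140·x^6 + 64·x^7)·Dx  (order 1).
h: a_k = -16, -128, -456, -1792, -5600, -18096, -53648, -160000, -459864, …
ICs: h(0) = -16.

f: a_k = 4, 4, 20, 36, 116, 260, 724, 1764, 4660, …
g: a_k = -2, -2, -4, -6, -10, -16, -26, -42, -68, …
h₀=f·g: eliminate ⇒ L₀, order ≤ 1·1.
h=h₀': d/dx-closure on L₀ ⇒ L.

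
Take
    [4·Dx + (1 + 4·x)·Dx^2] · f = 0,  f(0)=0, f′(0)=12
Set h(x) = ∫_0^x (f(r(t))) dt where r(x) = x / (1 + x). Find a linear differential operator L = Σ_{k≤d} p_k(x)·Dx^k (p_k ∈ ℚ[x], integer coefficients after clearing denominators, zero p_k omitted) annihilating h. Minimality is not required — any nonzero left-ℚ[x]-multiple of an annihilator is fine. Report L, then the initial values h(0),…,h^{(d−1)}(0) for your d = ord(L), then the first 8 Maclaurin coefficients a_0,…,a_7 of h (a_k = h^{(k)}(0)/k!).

f: a_k = 0, 12, -24, 64, -192, 3072/5, -2048, 49152/7, …
L₀ from L_f via x↦r, Dx↦r'^{-1}Dx.
∫: right-multiply L₀ by Dx.
L = (6 + 10·x)·Dx^2 + (1 + 6·x + 5·x^2)·Dx^3  (order 3).
h: a_k = 0, 0, 6, -12, 31, -468/5, 1562/5, -1116, …
ICs: h(0) = 0, h′(0) = 0, h′′(0) = 12.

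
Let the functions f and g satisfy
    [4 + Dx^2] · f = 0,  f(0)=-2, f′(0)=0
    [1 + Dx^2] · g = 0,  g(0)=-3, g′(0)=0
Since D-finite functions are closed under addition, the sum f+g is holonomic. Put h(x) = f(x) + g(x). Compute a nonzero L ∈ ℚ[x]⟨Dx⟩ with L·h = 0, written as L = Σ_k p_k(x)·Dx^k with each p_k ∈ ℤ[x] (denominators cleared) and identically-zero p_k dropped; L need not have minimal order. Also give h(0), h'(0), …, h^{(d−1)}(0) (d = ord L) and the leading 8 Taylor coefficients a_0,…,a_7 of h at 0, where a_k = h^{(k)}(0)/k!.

f: a_k = -2, 0, 4, 0, -4/3, 0, 8/45, 0, …
g: a_k = -3, 0, 3/2, 0, -1/8, 0, 1/240, 0, …
h₀=f+g: left-lcm gives L₀, ord ≤ 4.
L = 4 + 5·Dx^2 + Dx^4  (order 4).
h: a_k = -5, 0, 11/2, 0, -35/24, 0, 131/720, 0, …
ICs: h(0) = -5, h′(0) = 0, h′′(0) = 11, h′′′(0) = 0.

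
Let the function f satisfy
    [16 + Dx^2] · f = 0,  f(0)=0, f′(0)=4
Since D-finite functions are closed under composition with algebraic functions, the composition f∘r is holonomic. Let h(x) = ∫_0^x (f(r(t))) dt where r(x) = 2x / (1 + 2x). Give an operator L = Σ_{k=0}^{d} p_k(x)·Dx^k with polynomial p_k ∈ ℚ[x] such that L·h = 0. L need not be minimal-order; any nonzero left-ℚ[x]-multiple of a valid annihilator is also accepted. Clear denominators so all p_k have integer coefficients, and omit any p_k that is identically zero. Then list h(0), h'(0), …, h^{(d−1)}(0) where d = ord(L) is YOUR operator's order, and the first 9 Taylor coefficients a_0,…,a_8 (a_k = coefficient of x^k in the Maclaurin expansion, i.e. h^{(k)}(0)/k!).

L = 64·Dx + (4 + 24·x + 48·x^2 + 32·x^3)·Dx^2 + (1 + 8·x + 24·x^2 + 32·x^3 + 16·x^4)·Dx^3  (order 3).
h: a_k = 0, 0, 4, -16/3, -40/3, 448/5, -12352/45, 3840/7, -157504/315, …
ICs: h(0) = 0, h′(0) = 0, h′′(0) = 8.

f: a_k = 0, 4, 0, -32/3, 0, 128/15, 0, -1024/315, 0, …
h₀=f(r): pull back L_f along r ⇒ L₀.
Integrate: L := L₀·Dx.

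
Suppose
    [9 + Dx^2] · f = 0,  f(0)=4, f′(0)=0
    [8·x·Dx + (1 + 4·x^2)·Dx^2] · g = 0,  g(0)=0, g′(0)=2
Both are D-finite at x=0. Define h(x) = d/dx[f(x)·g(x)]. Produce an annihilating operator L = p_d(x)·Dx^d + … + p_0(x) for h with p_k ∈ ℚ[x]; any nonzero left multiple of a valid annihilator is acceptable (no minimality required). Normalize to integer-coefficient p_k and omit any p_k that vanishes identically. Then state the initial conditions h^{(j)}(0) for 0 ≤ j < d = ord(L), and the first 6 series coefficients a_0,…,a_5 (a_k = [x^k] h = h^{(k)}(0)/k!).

f: a_k = 4, 0, -18, 0, 27/2, 0, …
g: a_k = 0, 2, 0, -8/3, 0, 32/5, …
f·g: L₀ = L_f ⊗_s L_g, ord ≤ 2·2.
h=h₀': d/dx-closure on L₀ ⇒ L.
L = (134325 + 1685016·x^2 + 9665136·x^4 + 17604864·x^6 + 22954752·x^8 + 28366848·x^10 + 26873856·x^12) + (77328·x + 1187136·x^3 + 5460480·x^5 + 10782720·x^7 + 14929920·x^9 + 11943936·x^11)·Dx + (17850 + 242160·x^2 + 1468896·x^4 + 3414528·x^6 + 5764608·x^8 + 7630848·x^10 + 5971968·x^12)·Dx^2 + (8592·x + 131904·x^3 + 606720·x^5 + 1198080·x^7 + 1658880·x^9 + 1327104·x^11)·Dx^3 + (325 + 6104·x^2 + 43888·x^4 + 162048·x^6 + 357120·x^8 + 497664·x^10 + 331776·x^12)·Dx^4  (order 4).
h: a_k = 8, 0, -140, 0, 503, 0, …
ICs: h(0) = 8, h′(0) = 0, h′′(0) = -280, h′′′(0) = 0.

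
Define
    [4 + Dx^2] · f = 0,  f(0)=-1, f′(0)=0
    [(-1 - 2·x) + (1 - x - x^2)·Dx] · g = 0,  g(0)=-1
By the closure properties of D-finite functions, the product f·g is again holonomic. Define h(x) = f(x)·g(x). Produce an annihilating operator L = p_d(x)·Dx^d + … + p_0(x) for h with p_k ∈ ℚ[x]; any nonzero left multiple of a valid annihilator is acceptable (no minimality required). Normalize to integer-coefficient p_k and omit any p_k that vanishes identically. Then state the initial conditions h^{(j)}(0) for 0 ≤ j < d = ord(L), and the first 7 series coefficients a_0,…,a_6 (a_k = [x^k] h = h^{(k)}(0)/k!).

f: a_k = -1, 0, 2, 0, -2/3, 0, 4/45, …
g: a_k = -1, -1, -2, -3, -5, -8, -13, …
Product ⇒ symmetric product L₀, ord ≤ 2.
L = (-2 + 4·x + 4·x^2) + (2 + 4·x)·Dx + (-1 + x + x^2)·Dx^2  (order 2).
h: a_k = 1, 1, 0, 1, 5/3, 8/3, 191/45, …
ICs: h(0) = 1, h′(0) = 1.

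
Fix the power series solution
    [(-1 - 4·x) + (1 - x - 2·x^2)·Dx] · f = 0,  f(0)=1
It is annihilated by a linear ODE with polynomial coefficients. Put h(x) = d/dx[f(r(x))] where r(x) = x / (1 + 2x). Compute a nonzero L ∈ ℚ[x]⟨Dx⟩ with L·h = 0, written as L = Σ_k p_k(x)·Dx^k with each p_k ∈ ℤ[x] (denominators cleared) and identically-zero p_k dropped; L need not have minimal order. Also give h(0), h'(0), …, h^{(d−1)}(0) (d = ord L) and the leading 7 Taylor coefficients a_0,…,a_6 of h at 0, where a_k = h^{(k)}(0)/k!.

f: a_k = 1, 1, 3, 5, 11, 21, 43, …
L₀ from L_f via x↦r, Dx↦r'^{-1}Dx.
Differentiate: ansatz ord ≤ ord L₀ ⇒ L.
L = 2 + (-1 - 11·x - 36·x^2 - 36·x^3)·Dx  (order 1).
h: a_k = 1, 2, -9, 36, -135, 486, -1701, …
ICs: h(0) = 1.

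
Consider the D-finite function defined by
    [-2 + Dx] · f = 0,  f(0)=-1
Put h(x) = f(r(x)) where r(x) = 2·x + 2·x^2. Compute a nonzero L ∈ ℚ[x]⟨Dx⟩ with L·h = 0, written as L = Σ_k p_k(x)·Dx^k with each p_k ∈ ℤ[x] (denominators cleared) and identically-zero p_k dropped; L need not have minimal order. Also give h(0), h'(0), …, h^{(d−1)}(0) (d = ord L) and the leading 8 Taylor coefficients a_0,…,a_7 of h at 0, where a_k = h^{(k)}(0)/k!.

L = (-4 - 8·x) + Dx  (order 1).
h: a_k = -1, -4, -12, -80/3, -152/3, -416/5, -5536/45, -52096/315, …
ICs: h(0) = -1.

f: a_k = -1, -2, -2, -4/3, -2/3, -4/15, -4/45, -8/315, …
h₀=f(r): pull back L_f along r ⇒ L₀.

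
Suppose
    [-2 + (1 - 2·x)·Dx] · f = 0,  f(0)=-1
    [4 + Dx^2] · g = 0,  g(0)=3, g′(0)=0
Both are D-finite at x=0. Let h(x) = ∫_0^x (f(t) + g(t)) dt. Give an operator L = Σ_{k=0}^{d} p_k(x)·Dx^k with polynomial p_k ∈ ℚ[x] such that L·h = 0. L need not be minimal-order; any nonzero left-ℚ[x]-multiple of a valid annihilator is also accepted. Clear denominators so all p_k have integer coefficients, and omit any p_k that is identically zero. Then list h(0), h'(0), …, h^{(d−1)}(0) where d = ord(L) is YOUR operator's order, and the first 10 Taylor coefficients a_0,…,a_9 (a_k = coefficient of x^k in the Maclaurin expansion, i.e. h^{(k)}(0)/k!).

f: a_k = -1, -2, -4, -8, -16, -32, -64, -128, -256, -512, …
g: a_k = 3, 0, -6, 0, 2, 0, -4/15, 0, 2/105, 0, …
Sum ⇒ L₀ = lclm(L_f,L_g) in ℚ(x)⟨Dx⟩.
Integrate: L := L₀·Dx.
L = (56 - 32·x + 32·x^2)·Dx + (-12 + 40·x - 48·x^2 + 32·x^3)·Dx^2 + (14 - 8·x + 8·x^2)·Dx^3 + (-3 + 10·x - 12·x^2 + 8·x^3)·Dx^4  (order 4).
h: a_k = 0, 2, -1, -10/3, -2, -14/5, -16/3, -964/105, -16, -26878/945, …
ICs: h(0) = 0, h′(0) = 2, h′′(0) = -2, h′′′(0) = -20.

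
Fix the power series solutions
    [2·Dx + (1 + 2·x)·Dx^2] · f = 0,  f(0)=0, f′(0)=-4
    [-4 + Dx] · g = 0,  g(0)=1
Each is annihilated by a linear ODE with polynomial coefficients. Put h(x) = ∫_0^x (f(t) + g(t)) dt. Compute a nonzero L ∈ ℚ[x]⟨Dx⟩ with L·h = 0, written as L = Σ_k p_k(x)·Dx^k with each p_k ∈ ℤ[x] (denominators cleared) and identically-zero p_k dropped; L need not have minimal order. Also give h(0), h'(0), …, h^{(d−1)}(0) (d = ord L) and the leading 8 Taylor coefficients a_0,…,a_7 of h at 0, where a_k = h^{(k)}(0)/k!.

L = (-32 - 32·x)·Dx^2 + (-4 - 32·x - 32·x^2)·Dx^3 + (3 + 10·x + 8·x^2)·Dx^4  (order 4).
h: a_k = 0, 1, 0, 4, 4/3, 56/15, -32/45, 1216/315, …
ICs: h(0) = 0, h′(0) = 1, h′′(0) = 0, h′′′(0) = 24.

f: a_k = 0, -4, 4, -16/3, 8, -64/5, 64/3, -256/7, …
g: a_k = 1, 4, 8, 32/3, 32/3, 128/15, 256/45, 1024/315, …
Weyl lclm of L_f,L_g ⇒ L₀ (ord ≤ 3).
∫: right-multiply L₀ by Dx.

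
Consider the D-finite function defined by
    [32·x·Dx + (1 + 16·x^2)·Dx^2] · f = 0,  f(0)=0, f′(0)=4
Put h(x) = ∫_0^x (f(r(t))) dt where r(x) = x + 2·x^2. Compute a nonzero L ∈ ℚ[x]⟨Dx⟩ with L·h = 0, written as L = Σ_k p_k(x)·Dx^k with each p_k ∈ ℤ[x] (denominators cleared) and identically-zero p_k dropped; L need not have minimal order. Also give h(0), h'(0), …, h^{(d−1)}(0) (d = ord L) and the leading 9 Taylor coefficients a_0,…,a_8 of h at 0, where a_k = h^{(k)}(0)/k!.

f: a_k = 0, 4, 0, -64/3, 0, 1024/5, 0, -16384/7, 0, …
Substitute x→r, Dx→(1/r')Dx; clear ⇒ L₀.
∫: right-multiply L₀ by Dx.
L = (-4 + 32·x + 256·x^2 + 768·x^3 + 768·x^4)·Dx^2 + (1 + 4·x + 16·x^2 + 128·x^3 + 320·x^4 + 256·x^5)·Dx^3  (order 3).
h: a_k = 0, 0, 2, 8/3, -16/3, -128/5, -128/15, 5632/21, 5120/7, …
ICs: h(0) = 0, h′(0) = 0, h′′(0) = 4.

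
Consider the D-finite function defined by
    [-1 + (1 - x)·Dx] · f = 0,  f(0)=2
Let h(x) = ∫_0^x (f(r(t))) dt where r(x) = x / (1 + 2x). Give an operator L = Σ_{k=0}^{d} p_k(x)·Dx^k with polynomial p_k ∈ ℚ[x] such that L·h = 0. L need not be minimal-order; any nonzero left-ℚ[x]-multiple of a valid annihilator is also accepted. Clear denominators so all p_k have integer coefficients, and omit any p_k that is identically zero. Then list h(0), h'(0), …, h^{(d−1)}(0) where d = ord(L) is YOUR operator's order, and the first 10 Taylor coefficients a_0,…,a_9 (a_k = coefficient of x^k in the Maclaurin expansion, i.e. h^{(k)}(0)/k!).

f: a_k = 2, 2, 2, 2, 2, 2, 2, 2, 2, 2, …
h₀=f(r): pull back L_f along r ⇒ L₀.
h=∫h₀ ⇒ L = L₀·Dx.
L = -Dx + (1 + 3·x + 2·x^2)·Dx^2  (order 2).
h: a_k = 0, 2, 1, -2/3, 1/2, -2/5, 1/3, -2/7, 1/4, -2/9, …
ICs: h(0) = 0, h′(0) = 2.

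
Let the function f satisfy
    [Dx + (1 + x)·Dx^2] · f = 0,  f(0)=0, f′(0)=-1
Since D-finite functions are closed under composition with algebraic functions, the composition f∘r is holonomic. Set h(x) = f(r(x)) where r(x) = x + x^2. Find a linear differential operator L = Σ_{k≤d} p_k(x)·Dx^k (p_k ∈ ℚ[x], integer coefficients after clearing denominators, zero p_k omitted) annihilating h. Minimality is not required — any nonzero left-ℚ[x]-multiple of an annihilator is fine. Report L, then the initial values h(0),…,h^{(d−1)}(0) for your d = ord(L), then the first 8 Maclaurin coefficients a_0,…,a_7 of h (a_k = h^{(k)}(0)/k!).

L = (-1 + 2·x + 2·x^2)·Dx + (1 + 3·x + 3·x^2 + 2·x^3)·Dx^2  (order 2).
h: a_k = 0, -1, -1/2, 2/3, -1/4, -1/5, 1/3, -1/7, …
ICs: h(0) = 0, h′(0) = -1.

f: a_k = 0, -1, 1/2, -1/3, 1/4, -1/5, 1/6, -1/7, …
L₀ from L_f via x↦r, Dx↦r'^{-1}Dx.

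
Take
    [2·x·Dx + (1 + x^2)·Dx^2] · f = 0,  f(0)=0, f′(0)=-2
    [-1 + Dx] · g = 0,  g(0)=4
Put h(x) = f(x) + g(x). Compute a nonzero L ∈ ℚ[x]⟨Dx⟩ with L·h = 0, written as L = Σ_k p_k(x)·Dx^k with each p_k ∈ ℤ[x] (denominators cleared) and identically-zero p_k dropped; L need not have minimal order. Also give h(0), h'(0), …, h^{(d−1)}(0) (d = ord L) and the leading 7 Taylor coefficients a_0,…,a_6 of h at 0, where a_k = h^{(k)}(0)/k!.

L = (2 - 4·x - 2·x^2)·Dx + (-3 + 3·x + x^2 - x^3)·Dx^2 + (1 + x + x^2 + x^3)·Dx^3  (order 3).
h: a_k = 4, 2, 2, 4/3, 1/6, -11/30, 1/180, …
ICs: h(0) = 4, h′(0) = 2, h′′(0) = 4.

f: a_k = 0, -2, 0, 2/3, 0, -2/5, 0, …
g: a_k = 4, 4, 2, 2/3, 1/6, 1/30, 1/180, …
Sum ⇒ L₀ = lclm(L_f,L_g) in ℚ(x)⟨Dx⟩.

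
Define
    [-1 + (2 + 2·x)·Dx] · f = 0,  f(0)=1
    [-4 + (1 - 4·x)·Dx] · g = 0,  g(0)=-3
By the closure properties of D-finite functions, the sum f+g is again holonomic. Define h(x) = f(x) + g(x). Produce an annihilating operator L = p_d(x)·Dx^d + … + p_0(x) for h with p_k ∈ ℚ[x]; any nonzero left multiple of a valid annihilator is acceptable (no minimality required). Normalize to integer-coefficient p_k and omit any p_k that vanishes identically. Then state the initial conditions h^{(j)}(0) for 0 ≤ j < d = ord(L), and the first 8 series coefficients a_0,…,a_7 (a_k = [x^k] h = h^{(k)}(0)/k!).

f: a_k = 1, 1/2, -1/8, 1/16, -5/128, 7/256, -21/1024, 33/2048, …
g: a_k = -3, -12, -48, -192, -768, -3072, -12288, -49152, …
Sum ⇒ L₀ = lclm(L_f,L_g) in ℚ(x)⟨Dx⟩.
L = (68 + 48·x) + (-129 - 248·x - 144·x^2)·Dx + (14 - 18·x - 128·x^2 - 96·x^3)·Dx^2  (order 2).
h: a_k = -2, -23/2, -385/8, -3071/16, -98309/128, -786425/256, -12582933/1024, -100663263/2048, …
ICs: h(0) = -2, h′(0) = -23/2.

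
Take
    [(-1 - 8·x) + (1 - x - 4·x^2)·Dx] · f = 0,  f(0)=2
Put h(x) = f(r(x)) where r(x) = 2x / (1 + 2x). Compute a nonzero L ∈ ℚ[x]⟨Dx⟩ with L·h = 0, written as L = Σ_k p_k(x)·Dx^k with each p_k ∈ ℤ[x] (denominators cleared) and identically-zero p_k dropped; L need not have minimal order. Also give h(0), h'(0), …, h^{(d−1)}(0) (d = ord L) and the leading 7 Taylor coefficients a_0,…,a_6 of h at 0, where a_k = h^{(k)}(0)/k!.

L = (2 + 36·x) + (-1 - 4·x + 12·x^2 + 32·x^3)·Dx  (order 1).
h: a_k = 2, 4, 32, 0, 512, -1024, 10240, …
ICs: h(0) = 2.

f: a_k = 2, 2, 10, 18, 58, 130, 362, …
Change of var in L_f (x↦r) gives L₀.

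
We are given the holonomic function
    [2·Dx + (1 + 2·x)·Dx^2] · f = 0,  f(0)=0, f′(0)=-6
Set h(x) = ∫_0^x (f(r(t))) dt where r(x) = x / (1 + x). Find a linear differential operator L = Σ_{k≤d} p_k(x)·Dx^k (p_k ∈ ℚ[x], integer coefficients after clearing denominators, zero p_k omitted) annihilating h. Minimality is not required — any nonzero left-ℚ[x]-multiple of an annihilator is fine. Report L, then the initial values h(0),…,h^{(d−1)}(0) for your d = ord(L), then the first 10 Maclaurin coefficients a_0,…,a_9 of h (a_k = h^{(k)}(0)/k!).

L = (4 + 6·x)·Dx^2 + (1 + 4·x + 3·x^2)·Dx^3  (order 3).
h: a_k = 0, 0, -3, 4, -13/2, 12, -121/5, 52, -3279/28, 820/3, …
ICs: h(0) = 0, h′(0) = 0, h′′(0) = -6.

f: a_k = 0, -6, 6, -8, 12, -96/5, 32, -384/7, 96, -512/3, …
Change of var in L_f (x↦r) gives L₀.
∫: right-multiply L₀ by Dx.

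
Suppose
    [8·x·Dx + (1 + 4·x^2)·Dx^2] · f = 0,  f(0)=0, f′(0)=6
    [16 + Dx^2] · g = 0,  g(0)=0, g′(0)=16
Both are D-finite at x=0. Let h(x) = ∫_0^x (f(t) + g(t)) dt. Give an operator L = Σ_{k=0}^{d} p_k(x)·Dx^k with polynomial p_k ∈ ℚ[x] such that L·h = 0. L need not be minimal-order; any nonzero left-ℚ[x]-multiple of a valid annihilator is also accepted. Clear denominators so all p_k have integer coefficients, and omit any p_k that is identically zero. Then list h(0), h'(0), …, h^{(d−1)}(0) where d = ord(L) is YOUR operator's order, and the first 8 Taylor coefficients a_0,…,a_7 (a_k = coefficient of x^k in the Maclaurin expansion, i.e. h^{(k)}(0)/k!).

L = (-512·x + 5120·x^3 + 4096·x^5)·Dx^2 + (16 + 512·x^2 + 2304·x^4 + 2048·x^6)·Dx^3 + (-32·x + 320·x^3 + 256·x^5)·Dx^4 + (1 + 32·x^2 + 144·x^4 + 128·x^6)·Dx^5  (order 5).
h: a_k = 0, 0, 11, 0, -38/3, 0, 80/9, 0, …
ICs: h(0) = 0, h′(0) = 0, h′′(0) = 22, h′′′(0) = 0, h′′′′(0) = -304.

f: a_k = 0, 6, 0, -8, 0, 96/5, 0, -384/7, …
g: a_k = 0, 16, 0, -128/3, 0, 512/15, 0, -4096/315, …
Sum ⇒ L₀ = lclm(L_f,L_g) in ℚ(x)⟨Dx⟩.
h=∫h₀ ⇒ L = L₀·Dx.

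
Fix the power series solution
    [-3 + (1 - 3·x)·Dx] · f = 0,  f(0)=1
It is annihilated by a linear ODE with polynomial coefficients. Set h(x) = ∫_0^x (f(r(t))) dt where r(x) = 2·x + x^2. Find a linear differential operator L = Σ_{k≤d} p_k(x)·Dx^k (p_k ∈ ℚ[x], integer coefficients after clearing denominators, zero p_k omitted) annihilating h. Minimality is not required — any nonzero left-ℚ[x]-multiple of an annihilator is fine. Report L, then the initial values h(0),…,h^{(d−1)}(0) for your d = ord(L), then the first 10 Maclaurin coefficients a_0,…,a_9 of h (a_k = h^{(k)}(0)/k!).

L = (6 + 6·x)·Dx + (-1 + 6·x + 3·x^2)·Dx^2  (order 2).
h: a_k = 0, 1, 3, 13, 63, 1629/5, 1755, 68067/7, 54999, 316017, …
ICs: h(0) = 0, h′(0) = 1.

f: a_k = 1, 3, 9, 27, 81, 243, 729, 2187, 6561, 19683, …
Substitute x→r, Dx→(1/r')Dx; clear ⇒ L₀.
h=∫₀ˣh₀: take L = L₀·Dx.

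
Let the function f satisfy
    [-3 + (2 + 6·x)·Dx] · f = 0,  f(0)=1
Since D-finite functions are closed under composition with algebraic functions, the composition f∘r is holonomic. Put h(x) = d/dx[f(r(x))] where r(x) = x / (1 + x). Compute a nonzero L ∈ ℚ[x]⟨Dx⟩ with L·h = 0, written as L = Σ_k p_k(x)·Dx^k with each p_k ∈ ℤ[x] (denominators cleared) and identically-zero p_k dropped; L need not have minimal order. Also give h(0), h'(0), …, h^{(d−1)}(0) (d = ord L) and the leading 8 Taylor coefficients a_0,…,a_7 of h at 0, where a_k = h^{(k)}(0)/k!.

f: a_k = 1, 3/2, -9/8, 27/16, -405/128, 1701/256, -15309/1024, 72171/2048, …
f∘r: x↦r, Dx↦Dx/r' in L_f ⇒ L₀.
h₀' ⇒ L via d/dx closure of L₀.
L = (-7 - 16·x) + (-2 - 10·x - 8·x^2)·Dx  (order 1).
h: a_k = 3/2, -21/4, 261/16, -1677/32, 45345/256, -318915/512, 4608345/2048, -33903165/4096, …
ICs: h(0) = 3/2.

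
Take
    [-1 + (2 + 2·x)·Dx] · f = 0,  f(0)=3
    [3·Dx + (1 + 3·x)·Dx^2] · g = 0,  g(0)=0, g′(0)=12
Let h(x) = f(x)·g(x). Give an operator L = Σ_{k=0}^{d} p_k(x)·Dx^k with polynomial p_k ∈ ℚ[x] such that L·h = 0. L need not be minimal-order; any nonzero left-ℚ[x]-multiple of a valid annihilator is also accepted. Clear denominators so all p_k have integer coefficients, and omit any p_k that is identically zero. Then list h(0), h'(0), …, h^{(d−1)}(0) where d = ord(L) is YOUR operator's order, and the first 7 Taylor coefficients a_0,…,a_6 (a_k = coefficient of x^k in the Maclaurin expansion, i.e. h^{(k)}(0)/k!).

L = (-3 + 3·x) + (8 + 8·x)·Dx + (4 + 20·x + 28·x^2 + 12·x^3)·Dx^2  (order 2).
h: a_k = 0, 36, -36, 153/2, -180, 70947/160, -180189/160, …
ICs: h(0) = 0, h′(0) = 36.

f: a_k = 3, 3/2, -3/8, 3/16, -15/128, 21/256, -63/1024, …
g: a_k = 0, 12, -18, 36, -81, 972/5, -486, …
Product ⇒ symmetric product L₀, ord ≤ 2.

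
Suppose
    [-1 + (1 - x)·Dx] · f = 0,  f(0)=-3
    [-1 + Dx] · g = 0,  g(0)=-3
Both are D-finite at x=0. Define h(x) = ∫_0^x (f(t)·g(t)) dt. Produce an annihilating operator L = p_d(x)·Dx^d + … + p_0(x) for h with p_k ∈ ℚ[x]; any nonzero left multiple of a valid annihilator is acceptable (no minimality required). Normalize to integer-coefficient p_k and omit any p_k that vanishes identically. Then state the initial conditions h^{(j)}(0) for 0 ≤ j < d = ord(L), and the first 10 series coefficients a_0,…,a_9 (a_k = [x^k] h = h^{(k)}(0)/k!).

f: a_k = -3, -3, -3, -3, -3, -3, -3, -3, -3, -3, …
g: a_k = -3, -3, -3/2, -1/2, -1/8, -1/40, -1/240, -1/1680, -1/13440, -1/120960, …
h₀=f·g: eliminate ⇒ L₀, order ≤ 1·1.
h=∫h₀ ⇒ L = L₀·Dx.
L = (2 - x)·Dx + (-1 + x)·Dx^2  (order 2).
h: a_k = 0, 9, 9, 15/2, 6, 39/8, 163/40, 1957/560, 685/224, 109601/40320, …
ICs: h(0) = 0, h′(0) = 9.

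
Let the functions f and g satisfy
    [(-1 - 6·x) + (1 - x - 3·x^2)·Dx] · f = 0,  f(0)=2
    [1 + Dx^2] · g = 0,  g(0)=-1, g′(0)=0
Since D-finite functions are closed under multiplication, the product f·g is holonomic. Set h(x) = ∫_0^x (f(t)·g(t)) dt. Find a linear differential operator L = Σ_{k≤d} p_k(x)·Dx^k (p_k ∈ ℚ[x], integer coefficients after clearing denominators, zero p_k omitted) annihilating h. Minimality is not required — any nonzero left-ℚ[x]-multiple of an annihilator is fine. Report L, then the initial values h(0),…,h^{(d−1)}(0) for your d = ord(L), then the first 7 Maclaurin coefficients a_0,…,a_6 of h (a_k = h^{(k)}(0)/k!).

f: a_k = 2, 2, 8, 14, 38, 80, 194, …
g: a_k = -1, 0, 1/2, 0, -1/24, 0, 1/720, …
L₀ := L_f ⊗_s L_g (sym. prod.), ord ≤ 2.
Integrate: L := L₀·Dx.
L = (5 + x + 3·x^2)·Dx + (2 + 12·x)·Dx^2 + (-1 + x + 3·x^2)·Dx^3  (order 3).
h: a_k = 0, -2, -1, -7/3, -13/4, -409/60, -877/72, …
ICs: h(0) = 0, h′(0) = -2, h′′(0) = -2.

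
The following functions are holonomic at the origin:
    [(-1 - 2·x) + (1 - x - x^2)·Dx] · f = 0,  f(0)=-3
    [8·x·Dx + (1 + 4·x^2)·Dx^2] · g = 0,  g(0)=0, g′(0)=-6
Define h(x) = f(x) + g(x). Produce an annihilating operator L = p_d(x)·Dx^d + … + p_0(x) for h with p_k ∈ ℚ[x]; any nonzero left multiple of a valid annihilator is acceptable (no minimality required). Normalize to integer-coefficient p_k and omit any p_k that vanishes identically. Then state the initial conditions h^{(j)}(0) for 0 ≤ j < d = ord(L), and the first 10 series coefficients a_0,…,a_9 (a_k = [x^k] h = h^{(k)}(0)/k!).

f: a_k = -3, -3, -6, -9, -15, -24, -39, -63, -102, -165, …
g: a_k = 0, -6, 0, 8, 0, -96/5, 0, 384/7, 0, -512/3, …
L₀ := lclm(L_f,L_g); ord L₀ ≤ 1+2.
L = (-16 + 64·x + 400·x^2 + 576·x^3 + 696·x^4 + 96·x^6)·Dx + (13 + 24·x + 22·x^2 + 204·x^3 + 548·x^4 + 488·x^5 + 48·x^6 + 96·x^7)·Dx^2 + (-2 - 5·x - 14·x^2 + 2·x^3 - 13·x^4 + 92·x^5 + 48·x^6 + 16·x^7 + 16·x^8)·Dx^3  (order 3).
h: a_k = -3, -9, -6, -1, -15, -216/5, -39, -57/7, -102, -1007/3, …
ICs: h(0) = -3, h′(0) = -9, h′′(0) = -12.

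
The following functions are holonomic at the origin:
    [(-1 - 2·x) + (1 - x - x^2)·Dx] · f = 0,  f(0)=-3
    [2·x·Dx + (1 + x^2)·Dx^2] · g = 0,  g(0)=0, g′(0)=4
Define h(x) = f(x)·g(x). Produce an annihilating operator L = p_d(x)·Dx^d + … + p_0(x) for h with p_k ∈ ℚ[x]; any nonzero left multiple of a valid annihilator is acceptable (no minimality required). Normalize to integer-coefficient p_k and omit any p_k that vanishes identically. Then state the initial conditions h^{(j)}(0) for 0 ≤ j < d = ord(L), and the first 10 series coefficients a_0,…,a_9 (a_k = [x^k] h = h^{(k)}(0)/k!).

f: a_k = -3, -3, -6, -9, -15, -24, -39, -63, -102, -165, …
g: a_k = 0, 4, 0, -4/3, 0, 4/5, 0, -4/7, 0, 4/9, …
h₀=f·g: eliminate ⇒ L₀, order ≤ 1·2.
L = (2 + 2·x + 6·x^2) + (2 + 2·x + 4·x^2 + 6·x^3)·Dx + (-1 + x + x^3 + x^4)·Dx^2  (order 2).
h: a_k = 0, -12, -12, -20, -32, -272/5, -432/5, -4868/35, -7892/35, -7684/21, …
ICs: h(0) = 0, h′(0) = -12.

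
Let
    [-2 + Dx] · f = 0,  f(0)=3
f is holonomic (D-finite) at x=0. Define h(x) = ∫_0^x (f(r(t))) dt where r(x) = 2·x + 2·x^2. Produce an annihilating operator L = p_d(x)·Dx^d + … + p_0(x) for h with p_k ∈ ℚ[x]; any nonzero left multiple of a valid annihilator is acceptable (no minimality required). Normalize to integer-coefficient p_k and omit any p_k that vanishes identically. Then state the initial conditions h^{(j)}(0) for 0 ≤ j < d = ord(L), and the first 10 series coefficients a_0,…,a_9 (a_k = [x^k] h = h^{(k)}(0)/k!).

L = (-4 - 8·x)·Dx + Dx^2  (order 2).
h: a_k = 0, 3, 6, 12, 20, 152/5, 208/5, 5536/105, 6512/105, 480/7, …
ICs: h(0) = 0, h′(0) = 3.

f: a_k = 3, 6, 6, 4, 2, 4/5, 4/15, 8/105, 2/105, 4/945, …
h₀=f(r): pull back L_f along r ⇒ L₀.
Integrate: L := L₀·Dx.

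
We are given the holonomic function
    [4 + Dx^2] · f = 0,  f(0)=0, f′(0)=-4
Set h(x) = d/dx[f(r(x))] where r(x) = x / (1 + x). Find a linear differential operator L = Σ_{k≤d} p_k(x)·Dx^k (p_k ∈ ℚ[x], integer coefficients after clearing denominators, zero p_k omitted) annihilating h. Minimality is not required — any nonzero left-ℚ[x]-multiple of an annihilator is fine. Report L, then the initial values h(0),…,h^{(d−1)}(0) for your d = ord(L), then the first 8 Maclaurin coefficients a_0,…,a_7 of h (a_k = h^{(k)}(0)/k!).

L = (10 + 12·x + 6·x^2) + (6 + 18·x + 18·x^2 + 6·x^3)·Dx + (1 + 4·x + 6·x^2 + 4·x^3 + x^4)·Dx^2  (order 2).
h: a_k = -4, 8, -4, -16, 172/3, -120, 8836/45, -12128/45, …
ICs: h(0) = -4, h′(0) = 8.

f: a_k = 0, -4, 0, 8/3, 0, -8/15, 0, 16/315, …
Substitute x→r, Dx→(1/r')Dx; clear ⇒ L₀.
h₀' ⇒ L via d/dx closure of L₀.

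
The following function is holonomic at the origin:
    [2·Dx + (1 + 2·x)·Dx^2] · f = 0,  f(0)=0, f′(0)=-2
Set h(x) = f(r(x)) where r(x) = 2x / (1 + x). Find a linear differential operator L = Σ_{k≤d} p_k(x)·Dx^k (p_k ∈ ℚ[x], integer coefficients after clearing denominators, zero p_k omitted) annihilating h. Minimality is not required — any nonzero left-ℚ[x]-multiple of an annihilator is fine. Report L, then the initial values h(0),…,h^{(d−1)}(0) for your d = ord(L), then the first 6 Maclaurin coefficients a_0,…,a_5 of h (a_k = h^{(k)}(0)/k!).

f: a_k = 0, -2, 2, -8/3, 4, -32/5, …
Change of var in L_f (x↦r) gives L₀.
L = (6 + 10·x)·Dx + (1 + 6·x + 5·x^2)·Dx^2  (order 2).
h: a_k = 0, -4, 12, -124/3, 156, -3124/5, …
ICs: h(0) = 0, h′(0) = -4.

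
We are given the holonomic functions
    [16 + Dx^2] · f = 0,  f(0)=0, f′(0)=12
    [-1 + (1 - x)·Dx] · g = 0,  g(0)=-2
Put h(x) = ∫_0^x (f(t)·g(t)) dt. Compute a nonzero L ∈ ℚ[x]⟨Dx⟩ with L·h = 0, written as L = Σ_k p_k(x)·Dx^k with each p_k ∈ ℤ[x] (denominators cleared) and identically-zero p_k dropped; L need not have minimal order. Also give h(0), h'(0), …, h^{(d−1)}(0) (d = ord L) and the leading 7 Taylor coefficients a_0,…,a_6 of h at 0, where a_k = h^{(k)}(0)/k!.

L = (-16 + 16·x)·Dx + 2·Dx^2 + (-1 + x)·Dx^3  (order 3).
h: a_k = 0, 0, -12, -8, 10, 8, -28/15, …
ICs: h(0) = 0, h′(0) = 0, h′′(0) = -24.

f: a_k = 0, 12, 0, -32, 0, 128/5, 0, …
g: a_k = -2, -2, -2, -2, -2, -2, -2, …
f·g: L₀ = L_f ⊗_s L_g, ord ≤ 2·1.
h=∫₀ˣh₀: take L = L₀·Dx.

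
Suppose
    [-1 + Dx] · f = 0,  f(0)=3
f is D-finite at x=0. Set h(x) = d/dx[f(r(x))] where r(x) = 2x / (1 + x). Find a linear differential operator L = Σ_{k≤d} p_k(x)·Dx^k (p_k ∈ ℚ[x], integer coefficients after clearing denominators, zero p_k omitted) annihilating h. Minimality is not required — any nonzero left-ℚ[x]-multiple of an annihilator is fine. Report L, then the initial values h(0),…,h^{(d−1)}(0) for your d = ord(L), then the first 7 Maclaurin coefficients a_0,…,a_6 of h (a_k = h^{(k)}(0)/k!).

L = -2·x + (-1 - 2·x - x^2)·Dx  (order 1).
h: a_k = 6, 0, -6, 8, -6, 8/5, 10/3, …
ICs: h(0) = 6.

f: a_k = 3, 3, 3/2, 1/2, 1/8, 1/40, 1/240, …
h₀=f(r): pull back L_f along r ⇒ L₀.
h₀' ⇒ L via d/dx closure of L₀.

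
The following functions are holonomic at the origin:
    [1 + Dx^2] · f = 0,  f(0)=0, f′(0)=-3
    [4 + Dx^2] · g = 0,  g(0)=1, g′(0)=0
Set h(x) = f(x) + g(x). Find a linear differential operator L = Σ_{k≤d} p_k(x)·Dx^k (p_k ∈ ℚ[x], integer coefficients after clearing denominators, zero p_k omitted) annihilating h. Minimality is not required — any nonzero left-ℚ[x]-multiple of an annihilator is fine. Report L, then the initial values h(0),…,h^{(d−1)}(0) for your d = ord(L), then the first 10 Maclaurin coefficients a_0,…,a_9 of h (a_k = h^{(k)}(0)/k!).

f: a_k = 0, -3, 0, 1/2, 0, -1/40, 0, 1/1680, 0, -1/120960, …
g: a_k = 1, 0, -2, 0, 2/3, 0, -4/45, 0, 2/315, 0, …
L₀ := lclm(L_f,L_g); ord L₀ ≤ 2+2.
L = 4 + 5·Dx^2 + Dx^4  (order 4).
h: a_k = 1, -3, -2, 1/2, 2/3, -1/40, -4/45, 1/1680, 2/315, -1/120960, …
ICs: h(0) = 1, h′(0) = -3, h′′(0) = -4, h′′′(0) = 3.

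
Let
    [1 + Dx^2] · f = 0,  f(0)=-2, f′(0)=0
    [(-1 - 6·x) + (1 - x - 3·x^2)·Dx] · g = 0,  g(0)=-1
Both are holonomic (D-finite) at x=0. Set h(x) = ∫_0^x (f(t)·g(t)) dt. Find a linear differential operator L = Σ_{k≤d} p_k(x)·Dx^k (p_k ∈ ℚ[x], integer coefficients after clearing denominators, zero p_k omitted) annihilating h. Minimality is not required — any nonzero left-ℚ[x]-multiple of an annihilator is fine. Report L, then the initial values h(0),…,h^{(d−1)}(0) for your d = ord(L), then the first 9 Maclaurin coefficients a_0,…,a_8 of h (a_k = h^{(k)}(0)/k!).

f: a_k = -2, 0, 1, 0, -1/12, 0, 1/360, 0, -1/20160, …
g: a_k = -1, -1, -4, -7, -19, -40, -97, -217, -508, …
h₀=f·g: eliminate ⇒ L₀, order ≤ 2·1.
h=∫₀ˣh₀: take L = L₀·Dx.
L = (5 + x + 3·x^2)·Dx + (2 + 12·x)·Dx^2 + (-1 + x + 3·x^2)·Dx^3  (order 3).
h: a_k = 0, 2, 1, 7/3, 13/4, 409/60, 877/72, 9017/360, 142049/2880, …
ICs: h(0) = 0, h′(0) = 2, h′′(0) = 2.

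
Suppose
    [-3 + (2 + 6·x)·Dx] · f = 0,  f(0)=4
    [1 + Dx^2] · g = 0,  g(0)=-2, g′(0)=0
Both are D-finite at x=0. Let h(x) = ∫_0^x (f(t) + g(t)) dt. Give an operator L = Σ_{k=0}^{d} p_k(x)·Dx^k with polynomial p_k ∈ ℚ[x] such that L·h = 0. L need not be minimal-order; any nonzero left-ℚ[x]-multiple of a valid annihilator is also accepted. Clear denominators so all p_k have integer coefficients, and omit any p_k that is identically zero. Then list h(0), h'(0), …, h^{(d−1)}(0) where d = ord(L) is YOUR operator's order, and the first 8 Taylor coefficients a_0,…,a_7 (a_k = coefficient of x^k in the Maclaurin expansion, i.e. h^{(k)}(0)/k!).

L = (-93 - 72·x - 108·x^2)·Dx + (-10 + 18·x + 216·x^2 + 216·x^3)·Dx^2 + (-93 - 72·x - 108·x^2)·Dx^3 + (-10 + 18·x + 216·x^2 + 216·x^3)·Dx^4  (order 4).
h: a_k = 0, 2, 3, -7/6, 27/16, -1223/480, 567/128, -688873/80640, …
ICs: h(0) = 0, h′(0) = 2, h′′(0) = 6, h′′′(0) = -7.

f: a_k = 4, 6, -9/2, 27/4, -405/32, 1701/64, -15309/256, 72171/512, …
g: a_k = -2, 0, 1, 0, -1/12, 0, 1/360, 0, …
L₀ := lclm(L_f,L_g); ord L₀ ≤ 1+2.
Integrate: L := L₀·Dx.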